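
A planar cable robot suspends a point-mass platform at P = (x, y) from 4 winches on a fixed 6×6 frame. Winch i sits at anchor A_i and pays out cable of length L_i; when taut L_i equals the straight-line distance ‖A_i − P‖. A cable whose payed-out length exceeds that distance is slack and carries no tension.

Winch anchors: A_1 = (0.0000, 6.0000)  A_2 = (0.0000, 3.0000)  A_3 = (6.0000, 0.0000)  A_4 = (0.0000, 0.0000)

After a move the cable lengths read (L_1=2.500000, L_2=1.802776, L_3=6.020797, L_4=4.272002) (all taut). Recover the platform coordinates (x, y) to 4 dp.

(1.5000, 4.0000)

each cable: (A_i−P)·(A_i−P) = L_i²; let q_i = ‖A_i‖²−L_i²
q_1 = 0.0000+36.0000−6.2500 = 29.7500
row 1: 0.0000x + 6.0000y = 24.0000  (q_2=5.7500)
row 2: -12.0000x + 12.0000y = 30.0000  (q_3=-0.2500)
row 3: 0.0000x + 12.0000y = 48.0000  (q_4=-18.2500)
Cramer on rows 1–2 → x = 1.5000, y = 4.0000
check cable 4: ‖A_4−P‖² = 18.2500 ≈ L_4² = 18.2500 ✓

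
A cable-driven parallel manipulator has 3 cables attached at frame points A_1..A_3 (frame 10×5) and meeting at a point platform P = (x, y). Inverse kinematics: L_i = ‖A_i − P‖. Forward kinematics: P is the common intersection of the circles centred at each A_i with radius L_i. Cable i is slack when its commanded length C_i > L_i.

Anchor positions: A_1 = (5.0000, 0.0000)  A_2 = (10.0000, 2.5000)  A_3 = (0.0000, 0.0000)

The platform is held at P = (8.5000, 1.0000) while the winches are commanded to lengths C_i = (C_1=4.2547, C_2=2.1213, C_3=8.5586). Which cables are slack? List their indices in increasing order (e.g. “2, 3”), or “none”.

cable 1: √((-3.5000)²+(-1.0000)²)=3.6401, C_1=4.2547: slack
cable 2: √((1.5000)²+(1.5000)²)=2.1213, C_2=2.1213: taut
cable 3: √((-8.5000)²+(-1.0000)²)=8.5586, C_3=8.5586: taut

1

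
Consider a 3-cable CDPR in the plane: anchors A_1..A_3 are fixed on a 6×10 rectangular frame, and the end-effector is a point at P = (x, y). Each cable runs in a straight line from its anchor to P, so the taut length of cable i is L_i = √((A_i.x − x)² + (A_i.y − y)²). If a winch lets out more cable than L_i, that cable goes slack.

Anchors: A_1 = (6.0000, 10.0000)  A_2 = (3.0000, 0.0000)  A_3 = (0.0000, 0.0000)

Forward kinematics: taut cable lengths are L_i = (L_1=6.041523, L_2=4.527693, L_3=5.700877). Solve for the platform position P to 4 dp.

(3.5000, 4.5000)

each cable: (A_i−P)·(A_i−P) = L_i²; let q_i = ‖A_i‖²−L_i²
q_1 = 36.0000+100.0000−36.5000 = 99.5000
row 1: 6.0000x + 20.0000y = 111.0000  (q_2=-11.5000)
row 2: 12.0000x + 20.0000y = 132.0000  (q_3=-32.5000)
Cramer on rows 1–2 → x = 3.5000, y = 4.5000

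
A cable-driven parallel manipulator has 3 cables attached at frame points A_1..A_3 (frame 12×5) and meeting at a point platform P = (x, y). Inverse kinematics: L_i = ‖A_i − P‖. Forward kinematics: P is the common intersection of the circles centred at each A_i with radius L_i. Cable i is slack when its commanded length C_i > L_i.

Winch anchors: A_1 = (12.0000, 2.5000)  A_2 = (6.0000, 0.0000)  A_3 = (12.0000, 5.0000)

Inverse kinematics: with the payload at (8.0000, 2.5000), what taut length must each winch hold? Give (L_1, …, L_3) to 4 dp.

(4.0000, 3.2016, 4.7170)

L_1 = √((12.0000−8.0000)² + (2.5000−2.5000)²) = 4.0000
L_2 = √((6.0000−8.0000)² + (0.0000−2.5000)²) = 3.2016
L_3 = √((12.0000−8.0000)² + (5.0000−2.5000)²) = 4.7170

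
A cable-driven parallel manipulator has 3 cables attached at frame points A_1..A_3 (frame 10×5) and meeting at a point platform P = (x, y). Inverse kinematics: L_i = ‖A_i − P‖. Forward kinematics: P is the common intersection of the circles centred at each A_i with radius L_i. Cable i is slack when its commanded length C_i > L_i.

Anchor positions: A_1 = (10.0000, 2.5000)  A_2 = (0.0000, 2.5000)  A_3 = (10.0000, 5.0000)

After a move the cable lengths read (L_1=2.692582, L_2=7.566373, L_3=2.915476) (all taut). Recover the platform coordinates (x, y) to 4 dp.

each cable: (A_i−P)·(A_i−P) = L_i²; let c_i = ‖A_i‖²−L_i²
c_1 = 100.0000+6.2500−7.2500 = 99.0000
row 1: 20.0000x + 0.0000y = 150.0000  (c_2=-51.0000)
row 2: 0.0000x − 5.0000y = -17.5000  (c_3=116.5000)
Cramer on rows 1–2 → x = 7.5000, y = 3.5000

(7.5000, 3.5000)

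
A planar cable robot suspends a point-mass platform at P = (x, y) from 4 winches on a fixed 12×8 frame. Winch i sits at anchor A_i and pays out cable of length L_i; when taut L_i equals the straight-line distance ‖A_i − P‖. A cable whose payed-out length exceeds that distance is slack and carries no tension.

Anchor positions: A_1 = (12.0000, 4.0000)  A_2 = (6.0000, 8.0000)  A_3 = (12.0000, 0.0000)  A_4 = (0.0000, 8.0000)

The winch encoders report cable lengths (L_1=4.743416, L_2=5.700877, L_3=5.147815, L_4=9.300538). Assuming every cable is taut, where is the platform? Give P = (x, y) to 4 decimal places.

circle eqns → linear via eq_j − eq_1; set c_j = A_j·A_j − L_j²
c_1 = 144.0000+16.0000−22.5000 = 137.5000
12.0000·x − 8.0000·y = c_1−c_2 = 70.0000
0.0000·x + 8.0000·y = c_1−c_3 = 20.0000
24.0000·x − 8.0000·y = c_1−c_4 = 160.0000
solve first two rows → x=7.5000, y=2.5000
check cable 4: ‖A_4−P‖² = 86.5000 ≈ L_4² = 86.5000 ✓

(7.5000, 2.5000)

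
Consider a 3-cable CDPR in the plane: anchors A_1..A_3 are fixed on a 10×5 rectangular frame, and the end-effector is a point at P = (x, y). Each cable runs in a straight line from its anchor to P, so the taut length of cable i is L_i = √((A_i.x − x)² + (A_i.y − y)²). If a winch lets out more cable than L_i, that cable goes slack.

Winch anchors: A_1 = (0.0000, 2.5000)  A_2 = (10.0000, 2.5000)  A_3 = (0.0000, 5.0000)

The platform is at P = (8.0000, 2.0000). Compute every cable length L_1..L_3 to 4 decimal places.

L_1: Δ = A_1−P = (-8.0000, 0.5000) → ‖Δ‖ = √64.2500 = 8.0156
L_2: Δ = A_2−P = (2.0000, 0.5000) → ‖Δ‖ = √4.2500 = 2.0616
L_3: Δ = A_3−P = (-8.0000, 3.0000) → ‖Δ‖ = √73.0000 = 8.5440

(8.0156, 2.0616, 8.5440)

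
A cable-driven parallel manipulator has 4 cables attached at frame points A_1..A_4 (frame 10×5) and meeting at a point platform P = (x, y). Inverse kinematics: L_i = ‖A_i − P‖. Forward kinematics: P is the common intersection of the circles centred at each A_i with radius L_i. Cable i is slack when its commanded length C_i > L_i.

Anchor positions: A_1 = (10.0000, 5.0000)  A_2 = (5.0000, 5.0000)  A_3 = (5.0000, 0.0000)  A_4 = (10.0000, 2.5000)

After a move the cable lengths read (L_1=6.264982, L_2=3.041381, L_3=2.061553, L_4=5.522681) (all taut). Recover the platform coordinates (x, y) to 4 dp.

(4.5000, 2.0000)

each cable: (A_i−P)·(A_i−P) = L_i²; let k_i = ‖A_i‖²−L_i²
k_1 = 100.0000+25.0000−39.2500 = 85.7500
row 1: 10.0000x + 0.0000y = 45.0000  (k_2=40.7500)
row 2: 10.0000x + 10.0000y = 65.0000  (k_3=20.7500)
row 3: 0.0000x + 5.0000y = 10.0000  (k_4=75.7500)
Cramer on rows 1–2 → x = 4.5000, y = 2.0000
check cable 4: ‖A_4−P‖² = 30.5000 ≈ L_4² = 30.5000 ✓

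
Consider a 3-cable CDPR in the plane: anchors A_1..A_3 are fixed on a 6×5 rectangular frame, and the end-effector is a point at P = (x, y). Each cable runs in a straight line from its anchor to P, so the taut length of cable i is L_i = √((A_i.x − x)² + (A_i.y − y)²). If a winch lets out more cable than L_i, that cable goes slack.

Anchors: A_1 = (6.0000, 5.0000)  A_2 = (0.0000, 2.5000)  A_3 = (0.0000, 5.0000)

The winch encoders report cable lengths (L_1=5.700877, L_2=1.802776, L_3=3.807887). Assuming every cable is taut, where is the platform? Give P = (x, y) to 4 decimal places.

(1.5000, 1.5000)

circle eqns → linear via eq_j − eq_1; set k_j = A_j·A_j − L_j²
k_1 = 36.0000+25.0000−32.5000 = 28.5000
12.0000·x + 5.0000·y = k_1−k_2 = 25.5000
12.0000·x + 0.0000·y = k_1−k_3 = 18.0000
solve first two rows → x=1.5000, y=1.5000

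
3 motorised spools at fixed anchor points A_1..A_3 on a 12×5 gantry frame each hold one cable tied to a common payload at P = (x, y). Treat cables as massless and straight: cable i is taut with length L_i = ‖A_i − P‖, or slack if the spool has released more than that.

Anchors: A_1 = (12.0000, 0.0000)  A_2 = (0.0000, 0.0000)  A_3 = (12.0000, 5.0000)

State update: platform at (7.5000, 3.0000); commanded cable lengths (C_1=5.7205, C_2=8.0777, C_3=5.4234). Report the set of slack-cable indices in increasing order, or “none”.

i=1: geometric 5.4083 vs commanded 5.7205 ⇒ slack
i=2: geometric 8.0777 vs commanded 8.0777 ⇒ taut
i=3: geometric 4.9244 vs commanded 5.4234 ⇒ slack

1, 3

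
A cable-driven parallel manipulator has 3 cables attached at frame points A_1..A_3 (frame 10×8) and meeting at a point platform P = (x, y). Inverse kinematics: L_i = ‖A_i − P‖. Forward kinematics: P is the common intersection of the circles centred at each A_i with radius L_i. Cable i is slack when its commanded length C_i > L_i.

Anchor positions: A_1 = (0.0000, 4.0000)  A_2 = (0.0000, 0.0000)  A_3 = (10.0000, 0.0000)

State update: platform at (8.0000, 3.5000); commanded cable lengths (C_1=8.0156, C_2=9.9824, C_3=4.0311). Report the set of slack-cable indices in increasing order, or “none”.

2

i=1: geometric 8.0156 vs commanded 8.0156 ⇒ taut
i=2: geometric 8.7321 vs commanded 9.9824 ⇒ slack
i=3: geometric 4.0311 vs commanded 4.0311 ⇒ taut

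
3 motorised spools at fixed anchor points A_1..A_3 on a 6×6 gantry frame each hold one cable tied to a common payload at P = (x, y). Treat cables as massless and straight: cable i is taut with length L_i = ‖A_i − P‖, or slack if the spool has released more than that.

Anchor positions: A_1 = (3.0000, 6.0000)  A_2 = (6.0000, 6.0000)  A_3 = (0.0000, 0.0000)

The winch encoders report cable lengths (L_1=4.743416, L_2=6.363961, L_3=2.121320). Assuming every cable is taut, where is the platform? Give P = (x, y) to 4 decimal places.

(1.5000, 1.5000)

each cable: (A_i−P)·(A_i−P) = L_i²; let k_i = ‖A_i‖²−L_i²
k_1 = 9.0000+36.0000−22.5000 = 22.5000
row 1: -6.0000x + 0.0000y = -9.0000  (k_2=31.5000)
row 2: 6.0000x + 12.0000y = 27.0000  (k_3=-4.5000)
Cramer on rows 1–2 → x = 1.5000, y = 1.5000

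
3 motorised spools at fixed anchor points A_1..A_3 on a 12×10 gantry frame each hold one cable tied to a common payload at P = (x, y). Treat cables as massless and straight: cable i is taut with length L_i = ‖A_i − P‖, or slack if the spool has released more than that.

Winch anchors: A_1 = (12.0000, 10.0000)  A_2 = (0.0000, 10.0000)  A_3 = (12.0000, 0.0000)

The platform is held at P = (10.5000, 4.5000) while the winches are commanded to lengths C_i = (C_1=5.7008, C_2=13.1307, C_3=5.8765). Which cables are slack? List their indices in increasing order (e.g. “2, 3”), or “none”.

cable 1: L_1 = ‖A_1−P‖ = 5.7009;  C_1 = 5.7008 → taut
cable 2: L_2 = ‖A_2−P‖ = 11.8533;  C_2 = 13.1307 → slack
cable 3: L_3 = ‖A_3−P‖ = 4.7434;  C_3 = 5.8765 → slack

2, 3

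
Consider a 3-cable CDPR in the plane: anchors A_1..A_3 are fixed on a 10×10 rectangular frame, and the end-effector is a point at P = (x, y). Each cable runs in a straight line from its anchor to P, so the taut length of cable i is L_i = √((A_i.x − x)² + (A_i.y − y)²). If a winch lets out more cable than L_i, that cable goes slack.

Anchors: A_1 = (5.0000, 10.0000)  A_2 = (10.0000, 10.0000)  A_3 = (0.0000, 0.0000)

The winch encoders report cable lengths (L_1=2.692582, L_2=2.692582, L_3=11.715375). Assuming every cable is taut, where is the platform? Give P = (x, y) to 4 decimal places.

expand ‖A_i−P‖²=L_i² and subtract eq 1 (q_i ≔ ‖A_i‖²−L_i²)
q_1 = 25.0000+100.0000−7.2500 = 117.7500
eq1−eq2 → [-10.0000  0.0000]·P = -75.0000
eq1−eq3 → [10.0000  20.0000]·P = 255.0000
2×2 solve → P = (7.5000, 9.0000)

(7.5000, 9.0000)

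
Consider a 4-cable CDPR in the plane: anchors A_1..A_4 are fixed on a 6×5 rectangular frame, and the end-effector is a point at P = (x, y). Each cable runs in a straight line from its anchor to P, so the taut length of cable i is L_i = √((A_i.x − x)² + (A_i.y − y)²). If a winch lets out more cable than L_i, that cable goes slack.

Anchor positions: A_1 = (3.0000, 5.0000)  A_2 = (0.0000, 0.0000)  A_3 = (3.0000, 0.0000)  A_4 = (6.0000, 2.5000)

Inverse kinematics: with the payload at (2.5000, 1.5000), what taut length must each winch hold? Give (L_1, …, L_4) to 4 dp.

L_1: Δ = A_1−P = (0.5000, 3.5000) → ‖Δ‖ = √12.5000 = 3.5355
L_2: Δ = A_2−P = (-2.5000, -1.5000) → ‖Δ‖ = √8.5000 = 2.9155
L_3: Δ = A_3−P = (0.5000, -1.5000) → ‖Δ‖ = √2.5000 = 1.5811
L_4: Δ = A_4−P = (3.5000, 1.0000) → ‖Δ‖ = √13.2500 = 3.6401

(3.5355, 2.9155, 1.5811, 3.6401)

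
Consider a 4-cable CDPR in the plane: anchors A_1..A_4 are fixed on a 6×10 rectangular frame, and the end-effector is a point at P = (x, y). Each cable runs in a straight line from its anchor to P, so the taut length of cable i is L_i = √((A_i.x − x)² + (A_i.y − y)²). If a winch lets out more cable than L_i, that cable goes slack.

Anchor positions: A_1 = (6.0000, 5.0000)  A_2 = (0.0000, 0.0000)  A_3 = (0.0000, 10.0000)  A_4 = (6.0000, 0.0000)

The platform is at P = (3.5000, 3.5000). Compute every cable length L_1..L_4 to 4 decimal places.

cable 1: Δx=2.5000, Δy=1.5000; L_1 = √(Δx²+Δy²) = 2.9155
cable 2: Δx=-3.5000, Δy=-3.5000; L_2 = √(Δx²+Δy²) = 4.9497
cable 3: Δx=-3.5000, Δy=6.5000; L_3 = √(Δx²+Δy²) = 7.3824
cable 4: Δx=2.5000, Δy=-3.5000; L_4 = √(Δx²+Δy²) = 4.3012

(2.9155, 4.9497, 7.3824, 4.3012)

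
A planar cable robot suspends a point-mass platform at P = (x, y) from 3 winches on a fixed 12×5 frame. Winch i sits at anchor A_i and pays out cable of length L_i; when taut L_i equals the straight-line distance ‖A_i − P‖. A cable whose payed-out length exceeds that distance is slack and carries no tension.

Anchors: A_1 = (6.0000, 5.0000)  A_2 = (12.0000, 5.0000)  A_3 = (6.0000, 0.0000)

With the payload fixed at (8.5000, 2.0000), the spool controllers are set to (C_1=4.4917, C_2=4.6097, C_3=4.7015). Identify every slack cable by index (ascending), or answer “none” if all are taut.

1, 3

cable 1: L_1 = ‖A_1−P‖ = 3.9051;  C_1 = 4.4917 → slack
cable 2: L_2 = ‖A_2−P‖ = 4.6098;  C_2 = 4.6097 → taut
cable 3: L_3 = ‖A_3−P‖ = 3.2016;  C_3 = 4.7015 → slack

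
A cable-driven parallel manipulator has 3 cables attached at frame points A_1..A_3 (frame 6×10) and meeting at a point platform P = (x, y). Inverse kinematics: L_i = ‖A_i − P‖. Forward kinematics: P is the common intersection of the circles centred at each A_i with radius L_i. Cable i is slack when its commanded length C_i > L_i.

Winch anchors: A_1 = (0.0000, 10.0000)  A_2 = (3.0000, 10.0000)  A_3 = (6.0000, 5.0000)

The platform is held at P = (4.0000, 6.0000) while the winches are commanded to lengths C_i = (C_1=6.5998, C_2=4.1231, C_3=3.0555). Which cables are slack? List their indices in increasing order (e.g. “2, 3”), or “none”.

1, 3

cable 1: L_1 = ‖A_1−P‖ = 5.6569;  C_1 = 6.5998 → slack
cable 2: L_2 = ‖A_2−P‖ = 4.1231;  C_2 = 4.1231 → taut
cable 3: L_3 = ‖A_3−P‖ = 2.2361;  C_3 = 3.0555 → slack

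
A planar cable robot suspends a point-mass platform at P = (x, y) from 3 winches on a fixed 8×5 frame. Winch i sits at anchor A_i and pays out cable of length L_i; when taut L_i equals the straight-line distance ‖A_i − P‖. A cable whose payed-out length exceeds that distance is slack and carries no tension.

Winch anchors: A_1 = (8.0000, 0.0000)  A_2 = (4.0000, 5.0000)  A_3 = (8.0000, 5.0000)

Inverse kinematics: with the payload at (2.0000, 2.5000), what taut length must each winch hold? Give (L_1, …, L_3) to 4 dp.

cable 1: Δx=6.0000, Δy=-2.5000; L_1 = √(Δx²+Δy²) = 6.5000
cable 2: Δx=2.0000, Δy=2.5000; L_2 = √(Δx²+Δy²) = 3.2016
cable 3: Δx=6.0000, Δy=2.5000; L_3 = √(Δx²+Δy²) = 6.5000

(6.5000, 3.2016, 6.5000)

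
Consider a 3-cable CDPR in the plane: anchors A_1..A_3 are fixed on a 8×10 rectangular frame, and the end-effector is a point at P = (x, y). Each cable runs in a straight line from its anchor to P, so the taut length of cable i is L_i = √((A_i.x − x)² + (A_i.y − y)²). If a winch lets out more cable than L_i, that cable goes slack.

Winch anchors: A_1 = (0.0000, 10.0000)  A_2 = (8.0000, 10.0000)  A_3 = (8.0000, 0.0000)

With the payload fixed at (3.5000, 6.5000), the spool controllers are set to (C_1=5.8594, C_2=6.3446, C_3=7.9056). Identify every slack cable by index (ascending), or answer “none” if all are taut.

1, 2

cable 1: L_1 = ‖A_1−P‖ = 4.9497;  C_1 = 5.8594 → slack
cable 2: L_2 = ‖A_2−P‖ = 5.7009;  C_2 = 6.3446 → slack
cable 3: L_3 = ‖A_3−P‖ = 7.9057;  C_3 = 7.9056 → taut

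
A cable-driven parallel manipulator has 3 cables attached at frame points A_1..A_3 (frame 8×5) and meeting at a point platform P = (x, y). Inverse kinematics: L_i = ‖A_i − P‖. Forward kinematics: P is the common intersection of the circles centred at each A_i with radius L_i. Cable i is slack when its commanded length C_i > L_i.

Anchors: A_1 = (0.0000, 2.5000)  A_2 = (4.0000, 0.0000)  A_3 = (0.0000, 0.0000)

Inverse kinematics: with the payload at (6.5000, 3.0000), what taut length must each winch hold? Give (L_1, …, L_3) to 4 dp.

L_1: Δ = A_1−P = (-6.5000, -0.5000) → ‖Δ‖ = √42.5000 = 6.5192
L_2: Δ = A_2−P = (-2.5000, -3.0000) → ‖Δ‖ = √15.2500 = 3.9051
L_3: Δ = A_3−P = (-6.5000, -3.0000) → ‖Δ‖ = √51.2500 = 7.1589

(6.5192, 3.9051, 7.1589)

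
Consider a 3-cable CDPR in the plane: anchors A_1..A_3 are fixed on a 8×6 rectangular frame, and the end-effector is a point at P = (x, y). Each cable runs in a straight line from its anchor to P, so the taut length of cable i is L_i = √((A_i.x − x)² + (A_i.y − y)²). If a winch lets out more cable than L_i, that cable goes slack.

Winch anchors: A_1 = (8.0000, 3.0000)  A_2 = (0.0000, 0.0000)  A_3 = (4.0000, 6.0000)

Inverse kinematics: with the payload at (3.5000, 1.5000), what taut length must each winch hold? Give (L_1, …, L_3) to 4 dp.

(4.7434, 3.8079, 4.5277)

L_1: Δ = A_1−P = (4.5000, 1.5000) → ‖Δ‖ = √22.5000 = 4.7434
L_2: Δ = A_2−P = (-3.5000, -1.5000) → ‖Δ‖ = √14.5000 = 3.8079
L_3: Δ = A_3−P = (0.5000, 4.5000) → ‖Δ‖ = √20.5000 = 4.5277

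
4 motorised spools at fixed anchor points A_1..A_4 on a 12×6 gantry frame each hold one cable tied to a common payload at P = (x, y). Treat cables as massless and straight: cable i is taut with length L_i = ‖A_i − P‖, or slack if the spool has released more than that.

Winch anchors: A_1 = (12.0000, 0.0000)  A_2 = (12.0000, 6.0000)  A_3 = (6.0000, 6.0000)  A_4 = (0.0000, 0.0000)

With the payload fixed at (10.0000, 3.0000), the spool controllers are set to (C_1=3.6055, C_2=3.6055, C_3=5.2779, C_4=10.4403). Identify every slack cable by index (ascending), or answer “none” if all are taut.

i=1: geometric 3.6056 vs commanded 3.6055 ⇒ taut
i=2: geometric 3.6056 vs commanded 3.6055 ⇒ taut
i=3: geometric 5.0000 vs commanded 5.2779 ⇒ slack
i=4: geometric 10.4403 vs commanded 10.4403 ⇒ taut

3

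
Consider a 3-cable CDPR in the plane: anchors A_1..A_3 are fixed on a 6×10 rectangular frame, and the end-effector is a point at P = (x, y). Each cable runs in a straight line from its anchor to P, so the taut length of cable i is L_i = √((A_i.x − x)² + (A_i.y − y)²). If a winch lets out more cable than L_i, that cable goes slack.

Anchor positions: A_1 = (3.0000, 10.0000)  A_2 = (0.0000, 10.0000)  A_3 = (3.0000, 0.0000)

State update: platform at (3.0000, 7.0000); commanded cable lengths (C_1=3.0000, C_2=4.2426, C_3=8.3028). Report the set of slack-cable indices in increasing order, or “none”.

cable 1: L_1 = ‖A_1−P‖ = 3.0000;  C_1 = 3.0000 → taut
cable 2: L_2 = ‖A_2−P‖ = 4.2426;  C_2 = 4.2426 → taut
cable 3: L_3 = ‖A_3−P‖ = 7.0000;  C_3 = 8.3028 → slack

3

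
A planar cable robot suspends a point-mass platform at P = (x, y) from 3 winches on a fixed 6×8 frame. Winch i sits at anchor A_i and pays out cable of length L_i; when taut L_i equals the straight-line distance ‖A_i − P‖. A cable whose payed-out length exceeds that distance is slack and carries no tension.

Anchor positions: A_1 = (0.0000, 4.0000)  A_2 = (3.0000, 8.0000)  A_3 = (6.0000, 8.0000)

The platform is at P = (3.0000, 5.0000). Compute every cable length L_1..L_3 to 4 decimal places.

L_1 = √((0.0000−3.0000)² + (4.0000−5.0000)²) = 3.1623
L_2 = √((3.0000−3.0000)² + (8.0000−5.0000)²) = 3.0000
L_3 = √((6.0000−3.0000)² + (8.0000−5.0000)²) = 4.2426

(3.1623, 3.0000, 4.2426)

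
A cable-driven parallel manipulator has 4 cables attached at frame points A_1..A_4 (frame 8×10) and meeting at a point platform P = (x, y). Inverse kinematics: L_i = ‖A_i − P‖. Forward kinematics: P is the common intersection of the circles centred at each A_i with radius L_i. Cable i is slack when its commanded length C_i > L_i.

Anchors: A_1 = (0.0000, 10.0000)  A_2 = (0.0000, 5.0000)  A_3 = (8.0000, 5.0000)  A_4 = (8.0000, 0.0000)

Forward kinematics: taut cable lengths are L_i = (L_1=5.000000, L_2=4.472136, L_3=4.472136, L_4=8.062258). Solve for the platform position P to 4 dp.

(4.0000, 7.0000)

expand ‖A_i−P‖²=L_i² and subtract eq 1 (q_i ≔ ‖A_i‖²−L_i²)
q_1 = 0.0000+100.0000−25.0000 = 75.0000
eq1−eq2 → [0.0000  10.0000]·P = 70.0000
eq1−eq3 → [-16.0000  10.0000]·P = 6.0000
eq1−eq4 → [-16.0000  20.0000]·P = 76.0000
2×2 solve → P = (4.0000, 7.0000)
check cable 4: ‖A_4−P‖² = 65.0000 ≈ L_4² = 65.0000 ✓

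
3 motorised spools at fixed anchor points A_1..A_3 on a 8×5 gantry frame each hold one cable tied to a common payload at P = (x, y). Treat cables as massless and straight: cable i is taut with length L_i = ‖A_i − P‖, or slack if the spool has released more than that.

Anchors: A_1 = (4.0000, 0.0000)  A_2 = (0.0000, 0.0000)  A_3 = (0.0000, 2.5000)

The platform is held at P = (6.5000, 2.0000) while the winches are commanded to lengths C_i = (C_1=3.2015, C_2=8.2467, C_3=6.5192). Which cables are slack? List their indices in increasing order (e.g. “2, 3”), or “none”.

i=1: geometric 3.2016 vs commanded 3.2015 ⇒ taut
i=2: geometric 6.8007 vs commanded 8.2467 ⇒ slack
i=3: geometric 6.5192 vs commanded 6.5192 ⇒ taut

2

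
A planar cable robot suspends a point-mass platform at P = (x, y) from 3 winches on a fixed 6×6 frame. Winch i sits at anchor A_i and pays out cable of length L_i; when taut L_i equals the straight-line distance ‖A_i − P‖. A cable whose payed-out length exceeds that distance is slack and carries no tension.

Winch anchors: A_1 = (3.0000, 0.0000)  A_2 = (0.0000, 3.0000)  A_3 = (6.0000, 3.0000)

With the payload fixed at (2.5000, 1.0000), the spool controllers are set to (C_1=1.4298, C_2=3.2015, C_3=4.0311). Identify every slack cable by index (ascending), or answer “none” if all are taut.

1

i=1: geometric 1.1180 vs commanded 1.4298 ⇒ slack
i=2: geometric 3.2016 vs commanded 3.2015 ⇒ taut
i=3: geometric 4.0311 vs commanded 4.0311 ⇒ taut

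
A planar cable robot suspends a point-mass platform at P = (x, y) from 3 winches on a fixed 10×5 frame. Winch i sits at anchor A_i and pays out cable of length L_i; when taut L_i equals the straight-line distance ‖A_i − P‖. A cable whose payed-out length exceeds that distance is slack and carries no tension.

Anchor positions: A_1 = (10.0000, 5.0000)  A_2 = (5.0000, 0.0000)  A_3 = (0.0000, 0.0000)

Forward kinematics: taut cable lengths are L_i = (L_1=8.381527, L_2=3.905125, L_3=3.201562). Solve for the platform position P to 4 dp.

(2.0000, 2.5000)

each cable: (A_i−P)·(A_i−P) = L_i²; let c_i = ‖A_i‖²−L_i²
c_1 = 100.0000+25.0000−70.2500 = 54.7500
row 1: 10.0000x + 10.0000y = 45.0000  (c_2=9.7500)
row 2: 20.0000x + 10.0000y = 65.0000  (c_3=-10.2500)
Cramer on rows 1–2 → x = 2.0000, y = 2.5000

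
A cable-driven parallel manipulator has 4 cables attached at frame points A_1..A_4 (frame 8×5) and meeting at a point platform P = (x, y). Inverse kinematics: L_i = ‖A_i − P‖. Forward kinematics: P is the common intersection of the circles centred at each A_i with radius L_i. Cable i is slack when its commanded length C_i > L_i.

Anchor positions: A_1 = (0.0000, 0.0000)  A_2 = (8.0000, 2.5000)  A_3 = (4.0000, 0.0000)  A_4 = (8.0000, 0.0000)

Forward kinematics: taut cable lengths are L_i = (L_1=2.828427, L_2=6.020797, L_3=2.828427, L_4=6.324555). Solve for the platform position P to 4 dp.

(2.0000, 2.0000)

circle eqns → linear via eq_j − eq_1; set k_j = A_j·A_j − L_j²
k_1 = 0.0000+0.0000−8.0000 = -8.0000
-16.0000·x − 5.0000·y = k_1−k_2 = -42.0000
-8.0000·x + 0.0000·y = k_1−k_3 = -16.0000
-16.0000·x + 0.0000·y = k_1−k_4 = -32.0000
solve first two rows → x=2.0000, y=2.0000
check cable 4: ‖A_4−P‖² = 40.0000 ≈ L_4² = 40.0000 ✓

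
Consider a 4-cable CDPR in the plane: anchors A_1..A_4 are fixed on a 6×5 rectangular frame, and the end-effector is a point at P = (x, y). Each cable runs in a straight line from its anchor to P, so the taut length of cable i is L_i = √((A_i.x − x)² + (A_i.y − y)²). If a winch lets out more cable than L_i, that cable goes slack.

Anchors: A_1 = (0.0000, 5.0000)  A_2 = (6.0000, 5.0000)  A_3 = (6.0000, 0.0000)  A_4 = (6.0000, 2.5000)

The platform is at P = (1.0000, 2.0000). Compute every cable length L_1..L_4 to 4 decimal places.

L_1: Δ = A_1−P = (-1.0000, 3.0000) → ‖Δ‖ = √10.0000 = 3.1623
L_2: Δ = A_2−P = (5.0000, 3.0000) → ‖Δ‖ = √34.0000 = 5.8310
L_3: Δ = A_3−P = (5.0000, -2.0000) → ‖Δ‖ = √29.0000 = 5.3852
L_4: Δ = A_4−P = (5.0000, 0.5000) → ‖Δ‖ = √25.2500 = 5.0249

(3.1623, 5.8310, 5.3852, 5.0249)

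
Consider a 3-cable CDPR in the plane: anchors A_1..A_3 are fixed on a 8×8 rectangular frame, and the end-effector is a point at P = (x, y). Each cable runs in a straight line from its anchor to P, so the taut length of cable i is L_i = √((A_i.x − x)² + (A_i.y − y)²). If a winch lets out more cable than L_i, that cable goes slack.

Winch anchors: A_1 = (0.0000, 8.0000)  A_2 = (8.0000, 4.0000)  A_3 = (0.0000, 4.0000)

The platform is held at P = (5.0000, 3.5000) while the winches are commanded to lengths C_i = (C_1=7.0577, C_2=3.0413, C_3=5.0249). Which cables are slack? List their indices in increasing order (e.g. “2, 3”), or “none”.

1

cable 1: L_1 = ‖A_1−P‖ = 6.7268;  C_1 = 7.0577 → slack
cable 2: L_2 = ‖A_2−P‖ = 3.0414;  C_2 = 3.0413 → taut
cable 3: L_3 = ‖A_3−P‖ = 5.0249;  C_3 = 5.0249 → taut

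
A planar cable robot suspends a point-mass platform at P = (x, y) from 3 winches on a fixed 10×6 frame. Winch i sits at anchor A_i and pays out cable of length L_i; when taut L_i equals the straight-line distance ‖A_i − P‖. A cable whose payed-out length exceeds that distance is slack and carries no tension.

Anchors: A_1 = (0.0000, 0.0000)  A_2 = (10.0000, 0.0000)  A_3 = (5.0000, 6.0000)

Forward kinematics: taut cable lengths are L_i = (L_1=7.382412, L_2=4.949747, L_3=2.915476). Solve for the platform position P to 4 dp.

each cable: (A_i−P)·(A_i−P) = L_i²; let q_i = ‖A_i‖²−L_i²
q_1 = 0.0000+0.0000−54.5000 = -54.5000
row 1: -20.0000x + 0.0000y = -130.0000  (q_2=75.5000)
row 2: -10.0000x − 12.0000y = -107.0000  (q_3=52.5000)
Cramer on rows 1–2 → x = 6.5000, y = 3.5000

(6.5000, 3.5000)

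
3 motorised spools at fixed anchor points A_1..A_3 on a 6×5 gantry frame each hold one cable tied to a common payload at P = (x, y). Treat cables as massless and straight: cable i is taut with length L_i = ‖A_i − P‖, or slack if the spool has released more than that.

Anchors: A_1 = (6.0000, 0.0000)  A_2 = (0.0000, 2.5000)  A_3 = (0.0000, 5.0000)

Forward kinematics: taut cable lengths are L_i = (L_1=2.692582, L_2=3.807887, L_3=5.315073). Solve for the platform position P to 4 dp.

expand ‖A_i−P‖²=L_i² and subtract eq 1 (k_i ≔ ‖A_i‖²−L_i²)
k_1 = 36.0000+0.0000−7.2500 = 28.7500
eq1−eq2 → [12.0000  -5.0000]·P = 37.0000
eq1−eq3 → [12.0000  -10.0000]·P = 32.0000
2×2 solve → P = (3.5000, 1.0000)

(3.5000, 1.0000)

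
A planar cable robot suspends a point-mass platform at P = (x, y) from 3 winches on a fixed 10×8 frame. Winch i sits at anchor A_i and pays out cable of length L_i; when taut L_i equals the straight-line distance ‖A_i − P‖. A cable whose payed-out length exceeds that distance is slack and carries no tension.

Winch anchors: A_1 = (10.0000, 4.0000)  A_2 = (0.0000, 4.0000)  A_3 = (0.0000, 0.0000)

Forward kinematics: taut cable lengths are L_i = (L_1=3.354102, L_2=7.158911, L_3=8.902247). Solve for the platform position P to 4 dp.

(7.0000, 5.5000)

circle eqns → linear via eq_j − eq_1; set q_j = A_j·A_j − L_j²
q_1 = 100.0000+16.0000−11.2500 = 104.7500
20.0000·x + 0.0000·y = q_1−q_2 = 140.0000
20.0000·x + 8.0000·y = q_1−q_3 = 184.0000
solve first two rows → x=7.0000, y=5.5000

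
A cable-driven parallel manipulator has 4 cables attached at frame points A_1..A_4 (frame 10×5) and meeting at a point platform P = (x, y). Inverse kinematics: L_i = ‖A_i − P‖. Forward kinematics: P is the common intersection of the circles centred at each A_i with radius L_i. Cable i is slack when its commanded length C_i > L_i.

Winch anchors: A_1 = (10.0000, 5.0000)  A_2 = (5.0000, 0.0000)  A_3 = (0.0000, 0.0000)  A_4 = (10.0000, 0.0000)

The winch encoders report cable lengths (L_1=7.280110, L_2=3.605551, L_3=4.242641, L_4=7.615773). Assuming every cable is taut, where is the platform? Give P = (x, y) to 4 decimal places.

each cable: (A_i−P)·(A_i−P) = L_i²; let k_i = ‖A_i‖²−L_i²
k_1 = 100.0000+25.0000−53.0000 = 72.0000
row 1: 10.0000x + 10.0000y = 60.0000  (k_2=12.0000)
row 2: 20.0000x + 10.0000y = 90.0000  (k_3=-18.0000)
row 3: 0.0000x + 10.0000y = 30.0000  (k_4=42.0000)
Cramer on rows 1–2 → x = 3.0000, y = 3.0000
check cable 4: ‖A_4−P‖² = 58.0000 ≈ L_4² = 58.0000 ✓

(3.0000, 3.0000)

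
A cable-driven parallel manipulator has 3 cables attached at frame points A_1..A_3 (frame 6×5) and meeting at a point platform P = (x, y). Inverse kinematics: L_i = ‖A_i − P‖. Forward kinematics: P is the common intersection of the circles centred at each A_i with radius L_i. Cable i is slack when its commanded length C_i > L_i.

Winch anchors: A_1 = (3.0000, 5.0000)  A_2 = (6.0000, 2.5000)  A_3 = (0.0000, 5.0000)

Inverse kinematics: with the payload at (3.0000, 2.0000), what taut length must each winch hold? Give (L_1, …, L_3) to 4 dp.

(3.0000, 3.0414, 4.2426)

L_1 = √((3.0000−3.0000)² + (5.0000−2.0000)²) = 3.0000
L_2 = √((6.0000−3.0000)² + (2.5000−2.0000)²) = 3.0414
L_3 = √((0.0000−3.0000)² + (5.0000−2.0000)²) = 4.2426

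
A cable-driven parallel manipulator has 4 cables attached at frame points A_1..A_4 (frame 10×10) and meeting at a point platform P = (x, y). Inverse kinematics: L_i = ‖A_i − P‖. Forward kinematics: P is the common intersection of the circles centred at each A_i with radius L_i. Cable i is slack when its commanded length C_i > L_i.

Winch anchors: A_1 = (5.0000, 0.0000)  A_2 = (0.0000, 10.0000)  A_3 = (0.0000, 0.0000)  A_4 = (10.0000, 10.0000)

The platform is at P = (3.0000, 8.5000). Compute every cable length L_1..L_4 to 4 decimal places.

(8.7321, 3.3541, 9.0139, 7.1589)

cable 1: Δx=2.0000, Δy=-8.5000; L_1 = √(Δx²+Δy²) = 8.7321
cable 2: Δx=-3.0000, Δy=1.5000; L_2 = √(Δx²+Δy²) = 3.3541
cable 3: Δx=-3.0000, Δy=-8.5000; L_3 = √(Δx²+Δy²) = 9.0139
cable 4: Δx=7.0000, Δy=1.5000; L_4 = √(Δx²+Δy²) = 7.1589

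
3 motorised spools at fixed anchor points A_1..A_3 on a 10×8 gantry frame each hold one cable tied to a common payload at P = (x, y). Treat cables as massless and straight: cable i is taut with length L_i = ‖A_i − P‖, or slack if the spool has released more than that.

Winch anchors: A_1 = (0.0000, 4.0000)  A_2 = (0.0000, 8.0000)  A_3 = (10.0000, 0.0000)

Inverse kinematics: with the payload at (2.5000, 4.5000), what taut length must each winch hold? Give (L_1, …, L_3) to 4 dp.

L_1: Δ = A_1−P = (-2.5000, -0.5000) → ‖Δ‖ = √6.5000 = 2.5495
L_2: Δ = A_2−P = (-2.5000, 3.5000) → ‖Δ‖ = √18.5000 = 4.3012
L_3: Δ = A_3−P = (7.5000, -4.5000) → ‖Δ‖ = √76.5000 = 8.7464

(2.5495, 4.3012, 8.7464)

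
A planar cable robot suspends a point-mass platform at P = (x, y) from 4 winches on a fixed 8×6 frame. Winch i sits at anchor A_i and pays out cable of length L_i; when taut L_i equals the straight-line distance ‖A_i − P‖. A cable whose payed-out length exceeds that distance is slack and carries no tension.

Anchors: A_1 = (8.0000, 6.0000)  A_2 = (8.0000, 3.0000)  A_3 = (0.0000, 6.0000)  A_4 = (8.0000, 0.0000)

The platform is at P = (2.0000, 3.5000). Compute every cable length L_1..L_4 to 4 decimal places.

L_1 = √((8.0000−2.0000)² + (6.0000−3.5000)²) = 6.5000
L_2 = √((8.0000−2.0000)² + (3.0000−3.5000)²) = 6.0208
L_3 = √((0.0000−2.0000)² + (6.0000−3.5000)²) = 3.2016
L_4 = √((8.0000−2.0000)² + (0.0000−3.5000)²) = 6.9462

(6.5000, 6.0208, 3.2016, 6.9462)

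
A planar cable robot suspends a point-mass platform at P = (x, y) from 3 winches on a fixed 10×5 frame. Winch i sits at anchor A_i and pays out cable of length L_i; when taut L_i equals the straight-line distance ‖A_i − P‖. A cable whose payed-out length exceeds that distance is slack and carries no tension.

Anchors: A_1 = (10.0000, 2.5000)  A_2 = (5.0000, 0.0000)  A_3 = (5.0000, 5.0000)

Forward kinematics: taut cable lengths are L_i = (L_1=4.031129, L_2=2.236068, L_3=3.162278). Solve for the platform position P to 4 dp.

expand ‖A_i−P‖²=L_i² and subtract eq 1 (q_i ≔ ‖A_i‖²−L_i²)
q_1 = 100.0000+6.2500−16.2500 = 90.0000
eq1−eq2 → [10.0000  5.0000]·P = 70.0000
eq1−eq3 → [10.0000  -5.0000]·P = 50.0000
2×2 solve → P = (6.0000, 2.0000)

(6.0000, 2.0000)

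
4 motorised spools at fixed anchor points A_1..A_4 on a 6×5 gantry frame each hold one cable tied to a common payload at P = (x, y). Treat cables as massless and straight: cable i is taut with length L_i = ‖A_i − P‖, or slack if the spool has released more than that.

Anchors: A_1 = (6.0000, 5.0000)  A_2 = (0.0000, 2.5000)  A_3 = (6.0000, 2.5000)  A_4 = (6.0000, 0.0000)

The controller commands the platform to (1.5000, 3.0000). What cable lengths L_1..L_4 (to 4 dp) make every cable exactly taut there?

L_1 = √((6.0000−1.5000)² + (5.0000−3.0000)²) = 4.9244
L_2 = √((0.0000−1.5000)² + (2.5000−3.0000)²) = 1.5811
L_3 = √((6.0000−1.5000)² + (2.5000−3.0000)²) = 4.5277
L_4 = √((6.0000−1.5000)² + (0.0000−3.0000)²) = 5.4083

(4.9244, 1.5811, 4.5277, 5.4083)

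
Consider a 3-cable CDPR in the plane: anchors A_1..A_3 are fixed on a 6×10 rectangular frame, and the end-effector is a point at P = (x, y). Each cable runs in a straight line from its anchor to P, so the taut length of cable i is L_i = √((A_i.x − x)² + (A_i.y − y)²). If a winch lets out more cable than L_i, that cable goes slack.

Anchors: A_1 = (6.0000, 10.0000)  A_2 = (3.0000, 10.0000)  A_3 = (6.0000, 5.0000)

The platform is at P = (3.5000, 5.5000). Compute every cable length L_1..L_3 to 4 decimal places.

(5.1478, 4.5277, 2.5495)

L_1 = √((6.0000−3.5000)² + (10.0000−5.5000)²) = 5.1478
L_2 = √((3.0000−3.5000)² + (10.0000−5.5000)²) = 4.5277
L_3 = √((6.0000−3.5000)² + (5.0000−5.5000)²) = 2.5495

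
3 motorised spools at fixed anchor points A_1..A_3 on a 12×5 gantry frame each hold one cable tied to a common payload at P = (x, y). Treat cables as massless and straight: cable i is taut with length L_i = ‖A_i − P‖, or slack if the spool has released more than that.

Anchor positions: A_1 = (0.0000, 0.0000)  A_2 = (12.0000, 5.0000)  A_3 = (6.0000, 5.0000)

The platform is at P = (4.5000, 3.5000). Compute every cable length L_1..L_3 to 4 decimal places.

(5.7009, 7.6485, 2.1213)

cable 1: Δx=-4.5000, Δy=-3.5000; L_1 = √(Δx²+Δy²) = 5.7009
cable 2: Δx=7.5000, Δy=1.5000; L_2 = √(Δx²+Δy²) = 7.6485
cable 3: Δx=1.5000, Δy=1.5000; L_3 = √(Δx²+Δy²) = 2.1213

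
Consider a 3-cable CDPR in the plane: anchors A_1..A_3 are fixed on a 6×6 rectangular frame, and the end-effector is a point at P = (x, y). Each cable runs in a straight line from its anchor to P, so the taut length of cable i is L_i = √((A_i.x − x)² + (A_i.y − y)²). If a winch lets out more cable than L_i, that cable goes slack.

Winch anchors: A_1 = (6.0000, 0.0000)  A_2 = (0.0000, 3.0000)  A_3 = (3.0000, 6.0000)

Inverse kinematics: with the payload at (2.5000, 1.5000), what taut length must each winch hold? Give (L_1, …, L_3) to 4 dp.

cable 1: Δx=3.5000, Δy=-1.5000; L_1 = √(Δx²+Δy²) = 3.8079
cable 2: Δx=-2.5000, Δy=1.5000; L_2 = √(Δx²+Δy²) = 2.9155
cable 3: Δx=0.5000, Δy=4.5000; L_3 = √(Δx²+Δy²) = 4.5277

(3.8079, 2.9155, 4.5277)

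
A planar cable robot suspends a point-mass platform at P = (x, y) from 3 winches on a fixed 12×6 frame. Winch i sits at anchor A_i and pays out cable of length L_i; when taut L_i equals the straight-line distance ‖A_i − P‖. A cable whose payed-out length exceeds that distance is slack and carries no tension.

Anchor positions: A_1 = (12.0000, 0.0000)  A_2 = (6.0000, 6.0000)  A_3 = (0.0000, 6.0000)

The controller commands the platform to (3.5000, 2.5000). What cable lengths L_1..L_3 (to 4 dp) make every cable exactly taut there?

(8.8600, 4.3012, 4.9497)

L_1: Δ = A_1−P = (8.5000, -2.5000) → ‖Δ‖ = √78.5000 = 8.8600
L_2: Δ = A_2−P = (2.5000, 3.5000) → ‖Δ‖ = √18.5000 = 4.3012
L_3: Δ = A_3−P = (-3.5000, 3.5000) → ‖Δ‖ = √24.5000 = 4.9497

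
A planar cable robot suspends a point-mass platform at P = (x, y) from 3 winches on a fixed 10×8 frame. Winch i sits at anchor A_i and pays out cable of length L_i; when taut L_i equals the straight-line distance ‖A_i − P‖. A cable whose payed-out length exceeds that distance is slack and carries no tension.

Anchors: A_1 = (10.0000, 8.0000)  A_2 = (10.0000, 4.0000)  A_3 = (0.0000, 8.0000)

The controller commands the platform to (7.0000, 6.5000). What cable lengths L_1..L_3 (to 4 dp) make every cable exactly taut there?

L_1: Δ = A_1−P = (3.0000, 1.5000) → ‖Δ‖ = √11.2500 = 3.3541
L_2: Δ = A_2−P = (3.0000, -2.5000) → ‖Δ‖ = √15.2500 = 3.9051
L_3: Δ = A_3−P = (-7.0000, 1.5000) → ‖Δ‖ = √51.2500 = 7.1589

(3.3541, 3.9051, 7.1589)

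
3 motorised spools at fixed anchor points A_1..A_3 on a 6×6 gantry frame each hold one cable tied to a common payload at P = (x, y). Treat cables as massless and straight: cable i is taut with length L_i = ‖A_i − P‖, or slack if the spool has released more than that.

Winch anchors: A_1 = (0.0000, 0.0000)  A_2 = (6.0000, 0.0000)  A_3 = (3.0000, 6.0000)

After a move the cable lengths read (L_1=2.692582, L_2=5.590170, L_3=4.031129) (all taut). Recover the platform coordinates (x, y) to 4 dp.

(1.0000, 2.5000)

expand ‖A_i−P‖²=L_i² and subtract eq 1 (c_i ≔ ‖A_i‖²−L_i²)
c_1 = 0.0000+0.0000−7.2500 = -7.2500
eq1−eq2 → [-12.0000  0.0000]·P = -12.0000
eq1−eq3 → [-6.0000  -12.0000]·P = -36.0000
2×2 solve → P = (1.0000, 2.5000)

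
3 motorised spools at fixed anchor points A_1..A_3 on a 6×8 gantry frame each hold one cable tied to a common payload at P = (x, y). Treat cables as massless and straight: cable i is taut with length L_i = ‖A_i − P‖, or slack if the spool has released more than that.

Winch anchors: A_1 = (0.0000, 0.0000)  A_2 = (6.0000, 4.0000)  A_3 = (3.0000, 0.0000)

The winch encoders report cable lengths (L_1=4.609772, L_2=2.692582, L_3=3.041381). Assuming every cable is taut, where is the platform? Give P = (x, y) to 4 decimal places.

circle eqns → linear via eq_j − eq_1; set c_j = A_j·A_j − L_j²
c_1 = 0.0000+0.0000−21.2500 = -21.2500
-12.0000·x − 8.0000·y = c_1−c_2 = -66.0000
-6.0000·x + 0.0000·y = c_1−c_3 = -21.0000
solve first two rows → x=3.5000, y=3.0000

(3.5000, 3.0000)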